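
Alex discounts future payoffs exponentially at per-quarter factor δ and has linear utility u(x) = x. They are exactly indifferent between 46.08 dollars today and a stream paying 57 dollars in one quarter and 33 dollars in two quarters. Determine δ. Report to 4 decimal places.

The stream is worth 57δ + 33δ² today, so 57δ + 33δ² = 46.08.
Rearranged: 33δ² + 57δ − 46.08 = 0.
The positive root is δ = [−57 + √(57² + 4·33·46.08)] / (2·33) = (−57 + 96.600)/66 ≈ 0.6000.

δ ≈ 0.6000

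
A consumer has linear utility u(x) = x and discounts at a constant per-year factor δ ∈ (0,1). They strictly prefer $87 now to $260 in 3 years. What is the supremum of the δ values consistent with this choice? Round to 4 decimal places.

The preference means 87 > δ^3·260.
Hence δ^3 < 87/260 = 0.33462, and x ↦ x^(1/3) is increasing on (0,∞).
δ < 0.33462^(1/3) = 0.6942.

δ < 0.6942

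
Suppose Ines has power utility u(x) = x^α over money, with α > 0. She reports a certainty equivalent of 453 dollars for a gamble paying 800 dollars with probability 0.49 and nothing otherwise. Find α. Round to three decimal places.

EU(lottery) = 0.49·800^α + 0.51·0 = 0.49·800^α.
Equating: 453^α = 0.49·800^α, i.e. 0.5663^α = 0.49.
Taking logs: α·ln(453/800) = ln(0.49), so α = -0.713350 / -0.568720 ≈ 1.254.

α ≈ 1.254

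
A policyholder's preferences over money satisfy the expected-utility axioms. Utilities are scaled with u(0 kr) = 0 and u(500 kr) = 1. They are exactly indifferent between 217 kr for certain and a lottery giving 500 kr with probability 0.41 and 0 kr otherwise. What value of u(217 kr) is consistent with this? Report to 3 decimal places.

0.410

By the standard-gamble method, u(217 kr) is just the indifference probability on the best outcome: 0.41.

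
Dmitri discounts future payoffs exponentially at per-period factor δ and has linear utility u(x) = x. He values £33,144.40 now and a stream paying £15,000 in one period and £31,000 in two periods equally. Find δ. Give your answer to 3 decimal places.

δ ≈ 0.820

The stream is worth 15000δ + 31000δ² today, so 15000δ + 31000δ² = 33144.40.
That is, 31000δ² + 15000δ − 33144.40 = 0, a quadratic in δ.
The positive root is δ = [−15000 + √(15000² + 4·31000·33144.40)] / (2·31000) = (−15000 + 65840.000)/62000 ≈ 0.820.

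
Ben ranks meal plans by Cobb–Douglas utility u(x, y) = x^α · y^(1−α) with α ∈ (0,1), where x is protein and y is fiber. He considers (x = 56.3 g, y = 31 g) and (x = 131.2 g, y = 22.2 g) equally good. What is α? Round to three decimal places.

Indifference: 56.3^α · 31^(1−α) = 131.2^α · 22.2^(1−α).
Rearrange to (56.3/131.2)^α = (22.2/31)^(1−α) and take logs: α·-0.846028 = (1−α)·-0.333895.
With A = -0.846028 and B = -0.333895: α·A = (1−α)·B, so α = B/(A+B) = -0.333895/-1.179923 ≈ 0.283.

α ≈ 0.283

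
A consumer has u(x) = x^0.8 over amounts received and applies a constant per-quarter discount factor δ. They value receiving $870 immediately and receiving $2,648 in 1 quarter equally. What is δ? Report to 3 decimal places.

δ ≈ 0.410

Indifference means u(870) = δ · u(2648), so δ = u(870)/u(2648).
Since u(x) = x^0.8, δ = (870/2648)^0.8 = 0.32855^0.8 = 0.41047.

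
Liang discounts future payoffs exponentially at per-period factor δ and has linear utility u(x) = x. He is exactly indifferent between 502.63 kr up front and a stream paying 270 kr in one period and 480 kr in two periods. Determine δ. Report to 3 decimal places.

δ ≈ 0.780

Present value of the stream is 270·δ + 480·δ². Indifference gives 270δ + 480δ² = 502.63.
Rearranged: 480δ² + 270δ − 502.63 = 0.
δ = (−270 + √(270² + 4·480·502.63)) / (2·480) = (−270 + √1037949.60) / 960 ≈ 0.780.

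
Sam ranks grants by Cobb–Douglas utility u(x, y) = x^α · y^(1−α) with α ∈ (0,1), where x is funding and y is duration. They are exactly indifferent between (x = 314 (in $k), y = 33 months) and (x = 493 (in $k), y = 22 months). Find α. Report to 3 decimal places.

α ≈ 0.473

Set the two utilities equal: 314^α·33^(1−α) = 493^α·22^(1−α).
(314/493)^α = (22/33)^(1−α); take logs: α·ln(314/493) = (1−α)·ln(22/33), i.e. α·-0.451116 = (1−α)·-0.405465.
Thus α·(-0.856581) = -0.405465, so α = -0.405465/-0.856581 ≈ 0.473.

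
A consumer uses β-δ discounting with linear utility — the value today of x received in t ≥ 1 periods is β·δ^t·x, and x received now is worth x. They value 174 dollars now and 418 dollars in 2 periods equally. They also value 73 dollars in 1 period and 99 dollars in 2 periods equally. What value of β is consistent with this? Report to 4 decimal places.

β ≈ 0.7656

From the later pair, β·δ^1·73 = β·δ^2·99; dividing through, δ = 73/99 = 0.73737.
The first indifference: 174 = β·δ^2·418, so β = 174/(δ^2·418) = 174/(0.54372·418) ≈ 0.7656.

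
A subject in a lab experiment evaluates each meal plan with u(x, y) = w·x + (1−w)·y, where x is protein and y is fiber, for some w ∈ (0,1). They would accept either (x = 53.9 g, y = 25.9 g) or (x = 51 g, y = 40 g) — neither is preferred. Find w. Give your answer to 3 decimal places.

w = 0.829

Equating utilities: w·53.9 + (1−w)·25.9 = w·51 + (1−w)·40.
Rearranging, 2.9·w − 14.1·(1−w) = 0.
Hence w = 14.1/(2.9+14.1) = 14.1/17 = 0.829.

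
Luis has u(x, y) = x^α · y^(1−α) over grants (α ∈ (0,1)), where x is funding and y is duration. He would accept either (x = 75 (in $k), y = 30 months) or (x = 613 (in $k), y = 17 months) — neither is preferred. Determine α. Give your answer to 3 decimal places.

Indifference: 75^α · 30^(1−α) = 613^α · 17^(1−α).
Rearrange to (75/613)^α = (17/30)^(1−α) and take logs: α·-2.100877 = (1−α)·-0.567984.
Thus α·(-2.668861) = -0.567984, so α = -0.567984/-2.668861 ≈ 0.213.

α ≈ 0.213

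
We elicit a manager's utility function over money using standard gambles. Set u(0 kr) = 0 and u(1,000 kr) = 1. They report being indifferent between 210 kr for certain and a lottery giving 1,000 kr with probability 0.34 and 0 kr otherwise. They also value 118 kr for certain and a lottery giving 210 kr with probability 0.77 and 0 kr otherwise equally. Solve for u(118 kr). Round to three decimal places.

0.262

From the first indifference, u(210 kr) = 0.34·u(1,000 kr) + 0.66·u(0 kr) = 0.34·1 + 0.66·0 = 0.34.
Then u(118 kr) = 0.77·u(210 kr) + 0.23·u(0 kr) = 0.77·0.34 + 0.23·0.00 = 0.2618.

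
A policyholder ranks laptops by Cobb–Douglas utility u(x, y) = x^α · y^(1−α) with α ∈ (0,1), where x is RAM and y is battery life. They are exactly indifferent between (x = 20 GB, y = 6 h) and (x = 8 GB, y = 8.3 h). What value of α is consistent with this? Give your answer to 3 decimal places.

α ≈ 0.262

Set the two utilities equal: 20^α·6^(1−α) = 8^α·8.3^(1−α).
Taking logs: α·ln 20 + (1−α)·ln 6 = α·ln 8 + (1−α)·ln 8.3, i.e. α·0.916291 = (1−α)·0.324496.
With A = 0.916291 and B = 0.324496: α·A = (1−α)·B, so α = B/(A+B) = 0.324496/1.240787 ≈ 0.262.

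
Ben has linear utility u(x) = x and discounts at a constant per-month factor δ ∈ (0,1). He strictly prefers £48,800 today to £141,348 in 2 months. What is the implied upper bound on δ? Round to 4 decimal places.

δ < 0.5876

The preference means 48800 > δ^2·141348.
Hence δ^2 < 48800/141348 = 0.34525, and x ↦ x^(1/2) is increasing on (0,∞).
δ < (48800/141348)^(1/2) ≈ 0.5876.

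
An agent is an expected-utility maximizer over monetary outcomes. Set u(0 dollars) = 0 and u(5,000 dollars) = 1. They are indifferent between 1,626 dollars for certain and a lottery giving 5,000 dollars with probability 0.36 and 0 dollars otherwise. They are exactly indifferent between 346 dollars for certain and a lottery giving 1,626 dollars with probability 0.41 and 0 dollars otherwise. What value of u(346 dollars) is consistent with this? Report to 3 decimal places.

From the first indifference, u(1,626 dollars) = 0.36·u(5,000 dollars) + 0.64·u(0 dollars) = 0.36·1 + 0.64·0 = 0.36.
Chaining: u(346 dollars) = 0.41·0.36 + 0.59·0.00 = 0.1476.

0.148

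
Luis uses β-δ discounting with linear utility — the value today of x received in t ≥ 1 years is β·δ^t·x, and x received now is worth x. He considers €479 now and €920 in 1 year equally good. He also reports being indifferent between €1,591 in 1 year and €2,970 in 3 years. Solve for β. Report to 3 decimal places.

Both payoffs in the second observation are in the future, so β drops out: δ^1·1591 = δ^3·2970 ⇒ δ^2 = 1591/2970 = 0.53569, so δ = 0.73191.
The first indifference: 479 = β·δ·920, so β = 479/(δ·920) = 479/(0.73191·920) ≈ 0.711.

β ≈ 0.711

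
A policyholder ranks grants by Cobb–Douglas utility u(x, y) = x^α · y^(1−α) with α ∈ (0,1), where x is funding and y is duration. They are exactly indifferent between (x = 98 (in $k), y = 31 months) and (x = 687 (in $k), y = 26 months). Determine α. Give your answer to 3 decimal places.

Indifference: 98^α · 31^(1−α) = 687^α · 26^(1−α).
Rearrange to (98/687)^α = (26/31)^(1−α) and take logs: α·-1.947367 = (1−α)·-0.175891.
So α/(1−α) = (-0.175891)/(-1.947367) = 0.090322, and α = 0.090322/1.090322 ≈ 0.083.

α ≈ 0.083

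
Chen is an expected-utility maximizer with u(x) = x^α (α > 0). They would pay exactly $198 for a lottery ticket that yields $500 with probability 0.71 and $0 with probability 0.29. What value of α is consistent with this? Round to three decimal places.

EU(lottery) = 0.71·500^α + 0.29·0 = 0.71·500^α.
Setting u(198) equal to that: 198^α = 0.71·500^α ⇒ (198/500)^α = 0.71.
α = ln(0.71) / ln(198/500) = -0.342490/-0.926341 ≈ 0.370.

α ≈ 0.370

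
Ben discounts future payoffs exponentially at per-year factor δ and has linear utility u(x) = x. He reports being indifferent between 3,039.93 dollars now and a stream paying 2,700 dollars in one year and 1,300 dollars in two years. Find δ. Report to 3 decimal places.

The stream is worth 2700δ + 1300δ² today, so 2700δ + 1300δ² = 3039.93.
Rearranged: 1300δ² + 2700δ − 3039.93 = 0.
By the quadratic formula (taking the positive root), δ = (−2700 + √23097636.00) / 2600 ≈ 0.810.

δ ≈ 0.810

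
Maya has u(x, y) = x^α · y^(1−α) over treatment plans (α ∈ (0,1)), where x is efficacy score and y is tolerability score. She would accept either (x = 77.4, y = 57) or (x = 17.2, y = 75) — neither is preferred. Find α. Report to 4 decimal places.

α ≈ 0.1543

Set the two utilities equal: 77.4^α·57^(1−α) = 17.2^α·75^(1−α).
Taking logs: α·ln 77.4 + (1−α)·ln 57 = α·ln 17.2 + (1−α)·ln 75, i.e. α·1.5040774 = (1−α)·0.2744368.
So α/(1−α) = (0.2744368)/(1.5040774) = 0.1824619, and α = 0.1824619/1.1824619 ≈ 0.1543.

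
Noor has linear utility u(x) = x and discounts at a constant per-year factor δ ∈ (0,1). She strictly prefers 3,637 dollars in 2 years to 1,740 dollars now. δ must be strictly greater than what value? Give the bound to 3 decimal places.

δ > 0.692

Under u(x) = x this choice says 1740 < δ^2·3637.
Hence δ^2 > 1740/3637 = 0.47842, and x ↦ x^(1/2) is increasing on (0,∞).
δ > 0.47842^(1/2) = 0.692.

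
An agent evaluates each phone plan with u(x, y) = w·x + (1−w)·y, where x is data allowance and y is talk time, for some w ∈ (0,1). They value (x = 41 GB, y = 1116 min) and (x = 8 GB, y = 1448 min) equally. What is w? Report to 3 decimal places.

Indifference: w·41 + (1−w)·1116 = w·8 + (1−w)·1448.
Rearranging, 33·w − 332·(1−w) = 0.
So w/(1−w) = 332/33 = 10.0606, giving w = 332/(33+332) = 0.910.

w = 0.910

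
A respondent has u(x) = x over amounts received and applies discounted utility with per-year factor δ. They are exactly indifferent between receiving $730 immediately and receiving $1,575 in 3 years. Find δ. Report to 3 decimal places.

Indifference means u(730) = δ^3 · u(1575), so δ^3 = u(730)/u(1575).
With u(x) = x: δ^3 = 730/1575 = 0.46349.
Taking the cube root: δ = 0.46349^(1/3) ≈ 0.774.

δ ≈ 0.774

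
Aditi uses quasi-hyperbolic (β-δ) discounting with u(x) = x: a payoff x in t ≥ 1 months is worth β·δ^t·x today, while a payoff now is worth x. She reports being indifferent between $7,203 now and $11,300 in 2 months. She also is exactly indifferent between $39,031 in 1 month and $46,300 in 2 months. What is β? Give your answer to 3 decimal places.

Both payoffs in the second observation are in the future, so β drops out: δ^1·39031 = δ^2·46300 ⇒ δ = 39031/46300 = 0.84300.
Substituting δ into 7203 = β·δ^2·11300: β = 7203/(8030.375) ≈ 0.897.

β ≈ 0.897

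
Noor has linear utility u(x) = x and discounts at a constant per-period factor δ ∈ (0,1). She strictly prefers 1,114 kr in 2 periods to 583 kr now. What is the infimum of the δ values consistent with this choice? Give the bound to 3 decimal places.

δ > 0.723

Under u(x) = x this choice says 583 < δ^2·1114.
Hence δ^2 > 583/1114 = 0.52334, and x ↦ x^(1/2) is increasing on (0,∞).
δ > (583/1114)^(1/2) ≈ 0.723.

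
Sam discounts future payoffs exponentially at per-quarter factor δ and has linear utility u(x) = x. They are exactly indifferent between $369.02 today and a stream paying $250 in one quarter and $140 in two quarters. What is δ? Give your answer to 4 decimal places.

The stream is worth 250δ + 140δ² today, so 250δ + 140δ² = 369.02.
That is, 140δ² + 250δ − 369.02 = 0, a quadratic in δ.
By the quadratic formula (taking the positive root), δ = (−250 + √269151.20) / 280 ≈ 0.9600.

δ ≈ 0.9600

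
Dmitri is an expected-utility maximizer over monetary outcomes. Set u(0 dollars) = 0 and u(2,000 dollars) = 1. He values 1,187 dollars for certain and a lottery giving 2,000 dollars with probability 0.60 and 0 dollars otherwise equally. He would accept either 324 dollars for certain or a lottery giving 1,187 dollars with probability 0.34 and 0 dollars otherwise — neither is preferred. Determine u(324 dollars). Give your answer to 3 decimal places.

0.204

The first gamble pins u(1,187 dollars): it must equal 0.60·1 + 0.40·0 = 0.60.
The second indifference gives u(324 dollars) = 0.34·u(1,187 dollars) + 0.66·u(0 dollars) = 0.34·0.60 + 0.66·0.00 = 0.2040.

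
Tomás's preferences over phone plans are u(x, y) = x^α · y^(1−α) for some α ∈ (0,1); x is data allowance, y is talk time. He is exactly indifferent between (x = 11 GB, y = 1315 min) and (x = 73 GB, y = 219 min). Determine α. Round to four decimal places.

α ≈ 0.4864

The Cobb–Douglas utilities coincide, so 11^α·1315^(1−α) = 73^α·219^(1−α).
Taking logs: α·ln 11 + (1−α)·ln 1315 = α·ln 73 + (1−α)·ln 219, i.e. α·-1.8925642 = (1−α)·-1.7925202.
With A = -1.8925642 and B = -1.7925202: α·A = (1−α)·B, so α = B/(A+B) = -1.7925202/-3.6850844 ≈ 0.4864.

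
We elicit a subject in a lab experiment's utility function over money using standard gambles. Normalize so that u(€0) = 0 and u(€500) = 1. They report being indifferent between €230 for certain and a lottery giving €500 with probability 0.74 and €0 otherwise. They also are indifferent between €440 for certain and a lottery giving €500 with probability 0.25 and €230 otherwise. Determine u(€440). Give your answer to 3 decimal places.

From the first indifference, u(€230) = 0.74·u(€500) + 0.26·u(€0) = 0.74·1 + 0.26·0 = 0.74.
Chaining: u(€440) = 0.25·1.00 + 0.75·0.74 = 0.8050.

0.805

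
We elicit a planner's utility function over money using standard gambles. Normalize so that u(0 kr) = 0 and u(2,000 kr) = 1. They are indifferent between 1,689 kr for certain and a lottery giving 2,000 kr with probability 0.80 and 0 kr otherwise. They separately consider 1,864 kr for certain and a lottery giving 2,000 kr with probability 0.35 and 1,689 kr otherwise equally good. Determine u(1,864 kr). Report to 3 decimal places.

0.870

From the first indifference, u(1,689 kr) = 0.80·u(2,000 kr) + 0.20·u(0 kr) = 0.80·1 + 0.20·0 = 0.80.
Chaining: u(1,864 kr) = 0.35·1.00 + 0.65·0.80 = 0.8700.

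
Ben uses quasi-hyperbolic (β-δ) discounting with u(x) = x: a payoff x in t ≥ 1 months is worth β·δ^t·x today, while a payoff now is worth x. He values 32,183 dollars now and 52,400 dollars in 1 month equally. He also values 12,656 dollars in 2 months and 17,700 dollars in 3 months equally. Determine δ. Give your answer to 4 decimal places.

From the later pair, β·δ^2·12656 = β·δ^3·17700; dividing through, δ = 12656/17700 = 0.71503.

δ ≈ 0.7150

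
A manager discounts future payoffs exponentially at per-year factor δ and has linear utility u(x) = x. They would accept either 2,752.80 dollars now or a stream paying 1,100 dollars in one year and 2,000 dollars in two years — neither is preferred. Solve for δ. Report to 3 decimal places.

Equating present values: 2752.80 = 1100δ + 2000δ².
So 2000δ² + 1100δ − 2752.80 = 0.
The positive root is δ = [−1100 + √(1100² + 4·2000·2752.80)] / (2·2000) = (−1100 + 4820.000)/4000 ≈ 0.930.

δ ≈ 0.930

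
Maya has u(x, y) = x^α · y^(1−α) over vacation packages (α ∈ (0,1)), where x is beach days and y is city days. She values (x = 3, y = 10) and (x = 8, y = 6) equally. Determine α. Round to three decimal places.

α ≈ 0.342

Set the two utilities equal: 3^α·10^(1−α) = 8^α·6^(1−α).
Rearrange to (3/8)^α = (6/10)^(1−α) and take logs: α·-0.980829 = (1−α)·-0.510826.
So α/(1−α) = (-0.510826)/(-0.980829) = 0.520810, and α = 0.520810/1.520810 ≈ 0.342.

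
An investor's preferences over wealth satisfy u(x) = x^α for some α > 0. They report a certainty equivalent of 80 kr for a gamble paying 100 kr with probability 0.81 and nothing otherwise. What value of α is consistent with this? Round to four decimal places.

α ≈ 0.9443

Since u(0) = 0, the lottery's EU is 0.81·100^α.
Equating: 80^α = 0.81·100^α, i.e. 0.8000^α = 0.81.
α = ln(0.81) / ln(80/100) = -0.2107210/-0.2231436 ≈ 0.9443.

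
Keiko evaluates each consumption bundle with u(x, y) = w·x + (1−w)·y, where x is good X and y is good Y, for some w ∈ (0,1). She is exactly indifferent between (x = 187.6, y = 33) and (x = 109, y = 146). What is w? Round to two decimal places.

w = 0.59

Indifference: w·187.6 + (1−w)·33 = w·109 + (1−w)·146.
Collecting terms: w·78.6 = (1−w)·113.
So w/(1−w) = 113/78.6 = 1.4377, giving w = 113/(78.6+113) = 0.59.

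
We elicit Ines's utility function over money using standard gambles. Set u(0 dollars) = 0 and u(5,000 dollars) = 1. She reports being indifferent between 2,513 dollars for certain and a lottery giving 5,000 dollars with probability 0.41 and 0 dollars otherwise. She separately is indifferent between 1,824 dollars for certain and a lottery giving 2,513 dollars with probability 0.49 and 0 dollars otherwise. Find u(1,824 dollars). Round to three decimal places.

0.201

From the first indifference, u(2,513 dollars) = 0.41·u(5,000 dollars) + 0.59·u(0 dollars) = 0.41·1 + 0.59·0 = 0.41.
The second indifference gives u(1,824 dollars) = 0.49·u(2,513 dollars) + 0.51·u(0 dollars) = 0.49·0.41 + 0.51·0.00 = 0.2009.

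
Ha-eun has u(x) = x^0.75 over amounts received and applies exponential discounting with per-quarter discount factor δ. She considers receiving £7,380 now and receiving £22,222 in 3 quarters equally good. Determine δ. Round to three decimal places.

Indifference means u(7380) = δ^3 · u(22222), so δ^3 = u(7380)/u(22222).
Since u(x) = x^0.75, δ^3 = (7380/22222)^0.75 = 0.33210^0.75 = 0.43748.
So δ = 0.43748^(1/3) ≈ 0.759.

δ ≈ 0.759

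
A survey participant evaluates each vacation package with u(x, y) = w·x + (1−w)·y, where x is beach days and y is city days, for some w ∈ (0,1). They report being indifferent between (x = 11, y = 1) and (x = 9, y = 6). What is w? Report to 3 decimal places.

w = 0.714

Equating utilities: w·11 + (1−w)·1 = w·9 + (1−w)·6.
Rearranging, 2·w − 5·(1−w) = 0.
Hence w = 5/(2+5) = 5/7 = 0.714.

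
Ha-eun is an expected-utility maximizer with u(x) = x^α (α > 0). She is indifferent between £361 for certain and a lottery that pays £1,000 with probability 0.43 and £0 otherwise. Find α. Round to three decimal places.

α ≈ 0.828

EU(lottery) = 0.43·1000^α + 0.57·0 = 0.43·1000^α.
Equating: 361^α = 0.43·1000^α, i.e. 0.3610^α = 0.43.
Take logs: α = ln 0.43 / ln(361/1000) ≈ 0.82833.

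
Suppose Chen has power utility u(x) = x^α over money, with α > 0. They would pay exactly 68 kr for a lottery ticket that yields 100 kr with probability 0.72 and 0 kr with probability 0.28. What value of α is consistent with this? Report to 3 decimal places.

Since u(0) = 0, the lottery's EU is 0.72·100^α.
Indifference: 68^α = 0.72·100^α, so (68/100)^α = 0.72.
Taking logs: α·ln(68/100) = ln(0.72), so α = -0.328504 / -0.385662 ≈ 0.852.

α ≈ 0.852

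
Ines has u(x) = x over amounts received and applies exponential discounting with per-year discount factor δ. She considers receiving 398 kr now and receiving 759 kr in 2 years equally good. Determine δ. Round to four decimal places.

δ ≈ 0.7241

Indifference means u(398) = δ^2 · u(759), so δ^2 = u(398)/u(759).
With u(x) = x: δ^2 = 398/759 = 0.52437.
Hence δ = (0.52437)^(1/2) = 0.724137.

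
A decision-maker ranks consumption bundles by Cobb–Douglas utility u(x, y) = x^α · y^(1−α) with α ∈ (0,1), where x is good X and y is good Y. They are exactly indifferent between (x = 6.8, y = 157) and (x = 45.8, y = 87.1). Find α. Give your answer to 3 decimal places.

Set the two utilities equal: 6.8^α·157^(1−α) = 45.8^α·87.1^(1−α).
(6.8/45.8)^α = (87.1/157)^(1−α); take logs: α·ln(6.8/45.8) = (1−α)·ln(87.1/157), i.e. α·-1.907361 = (1−α)·-0.589189.
Thus α·(-2.496550) = -0.589189, so α = -0.589189/-2.496550 ≈ 0.236.

α ≈ 0.236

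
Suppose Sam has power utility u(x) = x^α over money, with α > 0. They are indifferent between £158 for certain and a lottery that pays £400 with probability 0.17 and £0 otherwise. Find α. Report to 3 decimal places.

Since u(0) = 0, the lottery's EU is 0.17·400^α.
Indifference: 158^α = 0.17·400^α, so (158/400)^α = 0.17.
Taking logs: α·ln(158/400) = ln(0.17), so α = -1.771957 / -0.928870 ≈ 1.908.

α ≈ 1.908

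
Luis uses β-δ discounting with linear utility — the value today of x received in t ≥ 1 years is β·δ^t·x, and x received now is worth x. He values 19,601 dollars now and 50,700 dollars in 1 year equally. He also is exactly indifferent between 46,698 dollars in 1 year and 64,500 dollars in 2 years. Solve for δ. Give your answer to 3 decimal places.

δ ≈ 0.724

From the later pair, β·δ^1·46698 = β·δ^2·64500; dividing through, δ = 46698/64500 = 0.72400.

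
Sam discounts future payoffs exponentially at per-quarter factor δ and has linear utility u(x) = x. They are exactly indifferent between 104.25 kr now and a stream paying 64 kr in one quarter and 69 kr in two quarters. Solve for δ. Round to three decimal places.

δ ≈ 0.850

Present value of the stream is 64·δ + 69·δ². Indifference gives 64δ + 69δ² = 104.25.
So 69δ² + 64δ − 104.25 = 0.
By the quadratic formula (taking the positive root), δ = (−64 + √32869.00) / 138 ≈ 0.850.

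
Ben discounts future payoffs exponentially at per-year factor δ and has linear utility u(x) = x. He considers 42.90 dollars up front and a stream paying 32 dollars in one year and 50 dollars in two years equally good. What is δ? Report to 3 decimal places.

Present value of the stream is 32·δ + 50·δ². Indifference gives 32δ + 50δ² = 42.90.
That is, 50δ² + 32δ − 42.90 = 0, a quadratic in δ.
The positive root is δ = [−32 + √(32² + 4·50·42.90)] / (2·50) = (−32 + 98.000)/100 ≈ 0.660.

δ ≈ 0.660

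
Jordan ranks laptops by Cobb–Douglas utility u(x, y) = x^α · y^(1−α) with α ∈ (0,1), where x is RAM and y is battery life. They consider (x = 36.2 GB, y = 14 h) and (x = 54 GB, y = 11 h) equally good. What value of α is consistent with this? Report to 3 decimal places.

α ≈ 0.376

The Cobb–Douglas utilities coincide, so 36.2^α·14^(1−α) = 54^α·11^(1−α).
Rearrange to (36.2/54)^α = (11/14)^(1−α) and take logs: α·-0.399925 = (1−α)·-0.241162.
With A = -0.399925 and B = -0.241162: α·A = (1−α)·B, so α = B/(A+B) = -0.241162/-0.641087 ≈ 0.376.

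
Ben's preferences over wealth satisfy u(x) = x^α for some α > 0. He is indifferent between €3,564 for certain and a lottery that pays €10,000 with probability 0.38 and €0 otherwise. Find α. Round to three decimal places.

α ≈ 0.938

The lottery's expected utility is 0.38·u(10000) + 0.62·u(0) = 0.38·10000^α (since u(0) = 0 for α > 0).
Setting u(3564) equal to that: 3564^α = 0.38·10000^α ⇒ (3564/10000)^α = 0.38.
α = ln(0.38) / ln(3564/10000) = -0.967584/-1.031702 ≈ 0.938.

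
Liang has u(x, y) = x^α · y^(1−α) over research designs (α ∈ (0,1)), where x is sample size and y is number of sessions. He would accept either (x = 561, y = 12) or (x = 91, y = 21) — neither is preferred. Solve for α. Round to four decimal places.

Indifference: 561^α · 12^(1−α) = 91^α · 21^(1−α).
Taking logs: α·ln 561 + (1−α)·ln 12 = α·ln 91 + (1−α)·ln 21, i.e. α·1.8188614 = (1−α)·0.5596158.
Thus α·(2.3784772) = 0.5596158, so α = 0.5596158/2.3784772 ≈ 0.2353.

α ≈ 0.2353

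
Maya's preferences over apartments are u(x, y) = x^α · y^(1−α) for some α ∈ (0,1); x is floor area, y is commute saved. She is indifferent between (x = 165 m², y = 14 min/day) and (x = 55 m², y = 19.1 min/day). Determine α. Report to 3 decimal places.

Indifference: 165^α · 14^(1−α) = 55^α · 19.1^(1−α).
Taking logs: α·ln 165 + (1−α)·ln 14 = α·ln 55 + (1−α)·ln 19.1, i.e. α·1.098612 = (1−α)·0.310631.
So α/(1−α) = (0.310631)/(1.098612) = 0.282749, and α = 0.282749/1.282749 ≈ 0.220.

α ≈ 0.220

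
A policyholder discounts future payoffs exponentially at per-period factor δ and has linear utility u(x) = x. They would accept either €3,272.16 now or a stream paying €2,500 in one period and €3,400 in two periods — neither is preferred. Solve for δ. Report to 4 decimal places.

δ ≈ 0.6800

Present value of the stream is 2500·δ + 3400·δ². Indifference gives 2500δ + 3400δ² = 3272.16.
So 3400δ² + 2500δ − 3272.16 = 0.
By the quadratic formula (taking the positive root), δ = (−2500 + √50751376.00) / 6800 ≈ 0.6800.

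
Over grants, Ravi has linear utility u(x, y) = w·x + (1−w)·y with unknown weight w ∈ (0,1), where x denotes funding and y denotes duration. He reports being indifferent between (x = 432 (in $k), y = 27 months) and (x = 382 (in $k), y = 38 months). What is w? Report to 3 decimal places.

w = 0.180

Equating utilities: w·432 + (1−w)·27 = w·382 + (1−w)·38.
Rearranging, 50·w − 11·(1−w) = 0.
Hence w = 11/(50+11) = 11/61 = 0.180.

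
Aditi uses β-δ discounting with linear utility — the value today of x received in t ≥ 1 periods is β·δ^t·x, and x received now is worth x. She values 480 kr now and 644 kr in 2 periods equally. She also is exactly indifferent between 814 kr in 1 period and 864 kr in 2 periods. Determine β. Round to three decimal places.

β ≈ 0.840

Both payoffs in the second observation are in the future, so β drops out: δ^1·814 = δ^2·864 ⇒ δ = 814/864 = 0.94213.
Now use the now-vs-future pair: 480 = β·δ^2·644 gives β = 480/(0.88761·644) ≈ 0.840.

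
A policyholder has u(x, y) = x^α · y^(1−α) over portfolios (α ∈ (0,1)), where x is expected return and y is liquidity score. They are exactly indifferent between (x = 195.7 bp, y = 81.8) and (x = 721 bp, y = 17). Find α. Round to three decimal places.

Indifference: 195.7^α · 81.8^(1−α) = 721^α · 17^(1−α).
Taking logs: α·ln 195.7 + (1−α)·ln 81.8 = α·ln 721 + (1−α)·ln 17, i.e. α·-1.304056 = (1−α)·-1.571064.
So α/(1−α) = (-1.571064)/(-1.304056) = 1.204752, and α = 1.204752/2.204752 ≈ 0.546.

α ≈ 0.546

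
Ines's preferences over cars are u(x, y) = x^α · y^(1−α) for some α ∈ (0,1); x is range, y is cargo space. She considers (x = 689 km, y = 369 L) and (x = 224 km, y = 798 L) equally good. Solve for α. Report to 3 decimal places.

α ≈ 0.407

Set the two utilities equal: 689^α·369^(1−α) = 224^α·798^(1−α).
Rearrange to (689/224)^α = (798/369)^(1−α) and take logs: α·1.123595 = (1−α)·0.771312.
So α/(1−α) = (0.771312)/(1.123595) = 0.686468, and α = 0.686468/1.686468 ≈ 0.407.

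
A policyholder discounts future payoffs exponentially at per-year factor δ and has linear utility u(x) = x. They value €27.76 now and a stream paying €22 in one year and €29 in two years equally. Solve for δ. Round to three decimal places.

The stream is worth 22δ + 29δ² today, so 22δ + 29δ² = 27.76.
That is, 29δ² + 22δ − 27.76 = 0, a quadratic in δ.
The positive root is δ = [−22 + √(22² + 4·29·27.76)] / (2·29) = (−22 + 60.862)/58 ≈ 0.670.

δ ≈ 0.670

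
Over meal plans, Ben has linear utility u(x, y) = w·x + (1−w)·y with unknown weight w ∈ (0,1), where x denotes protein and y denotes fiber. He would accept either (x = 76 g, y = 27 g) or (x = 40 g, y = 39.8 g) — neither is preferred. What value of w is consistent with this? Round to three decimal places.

w = 0.262

Indifference: w·76 + (1−w)·27 = w·40 + (1−w)·39.8.
w·(76−40) = (1−w)·(39.8−27), i.e. w·36 = (1−w)·12.8.
The marginal rate of substitution is 12.8/36, so w = 12.8/(36+12.8) = 0.262.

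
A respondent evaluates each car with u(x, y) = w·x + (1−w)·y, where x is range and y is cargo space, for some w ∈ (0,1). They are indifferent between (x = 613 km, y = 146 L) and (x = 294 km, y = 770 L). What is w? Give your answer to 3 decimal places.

u(613,146) = u(294,770) means w·613 + (1−w)·146 = w·294 + (1−w)·770.
Rearranging, 319·w − 624·(1−w) = 0.
The marginal rate of substitution is 624/319, so w = 624/(319+624) = 0.662.

w = 0.662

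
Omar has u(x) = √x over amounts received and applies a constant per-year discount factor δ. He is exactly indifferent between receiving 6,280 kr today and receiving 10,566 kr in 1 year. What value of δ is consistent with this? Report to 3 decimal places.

Indifference means u(6280) = δ · u(10566), so δ = u(6280)/u(10566).
Since u(x) = √x, δ = √(6280/10566) = 0.77095.

δ ≈ 0.771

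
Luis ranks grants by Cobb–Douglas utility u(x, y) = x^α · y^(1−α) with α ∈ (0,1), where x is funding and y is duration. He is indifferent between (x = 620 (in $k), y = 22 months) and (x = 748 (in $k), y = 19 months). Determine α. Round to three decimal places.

α ≈ 0.439

Set the two utilities equal: 620^α·22^(1−α) = 748^α·19^(1−α).
Rearrange to (620/748)^α = (19/22)^(1−α) and take logs: α·-0.187683 = (1−α)·-0.146603.
Thus α·(-0.334286) = -0.146603, so α = -0.146603/-0.334286 ≈ 0.439.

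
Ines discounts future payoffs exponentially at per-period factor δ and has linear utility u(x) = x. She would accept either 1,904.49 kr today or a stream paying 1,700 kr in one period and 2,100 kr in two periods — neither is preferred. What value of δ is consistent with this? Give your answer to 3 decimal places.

Equating present values: 1904.49 = 1700δ + 2100δ².
Rearranged: 2100δ² + 1700δ − 1904.49 = 0.
The positive root is δ = [−1700 + √(1700² + 4·2100·1904.49)] / (2·2100) = (−1700 + 4346.000)/4200 ≈ 0.630.

δ ≈ 0.630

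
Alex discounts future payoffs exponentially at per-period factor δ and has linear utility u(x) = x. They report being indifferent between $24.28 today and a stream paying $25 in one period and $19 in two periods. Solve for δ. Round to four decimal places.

Equating present values: 24.28 = 25δ + 19δ².
Rearranged: 19δ² + 25δ − 24.28 = 0.
By the quadratic formula (taking the positive root), δ = (−25 + √2470.28) / 38 ≈ 0.6501.

δ ≈ 0.6501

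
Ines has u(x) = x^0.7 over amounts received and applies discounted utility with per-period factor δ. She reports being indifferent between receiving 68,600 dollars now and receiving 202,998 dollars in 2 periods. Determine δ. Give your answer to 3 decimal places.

δ ≈ 0.684

The payoff in 2 periods is discounted by δ^2, so u(68600) = δ^2·u(202998) and δ^2 = u(68600)/u(202998).
Since u(x) = x^0.7, δ^2 = (68600/202998)^0.7 = 0.33793^0.7 = 0.46793.
Taking the square root: δ = 0.46793^(1/2) ≈ 0.684.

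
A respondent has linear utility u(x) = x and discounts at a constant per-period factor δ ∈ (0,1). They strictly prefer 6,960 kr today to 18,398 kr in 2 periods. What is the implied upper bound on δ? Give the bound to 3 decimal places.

The preference means 6960 > δ^2·18398.
So δ^2 < 6960/18398 = 0.37830; taking the square root of both positive sides preserves the inequality.
δ < (6960/18398)^(1/2) ≈ 0.615.

δ < 0.615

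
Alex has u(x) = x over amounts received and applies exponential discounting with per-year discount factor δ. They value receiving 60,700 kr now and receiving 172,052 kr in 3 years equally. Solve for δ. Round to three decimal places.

Indifference means u(60700) = δ^3 · u(172052), so δ^3 = u(60700)/u(172052).
With u(x) = x: δ^3 = 60700/172052 = 0.35280.
Hence δ = (0.35280)^(1/3) = 0.70660.

δ ≈ 0.707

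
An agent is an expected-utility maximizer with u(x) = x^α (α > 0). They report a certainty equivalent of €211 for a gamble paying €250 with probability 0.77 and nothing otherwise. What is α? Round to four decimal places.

α ≈ 1.5410

Since u(0) = 0, the lottery's EU is 0.77·250^α.
Indifference: 211^α = 0.77·250^α, so (211/250)^α = 0.77.
Take logs: α = ln 0.77 / ln(211/250) ≈ 1.541041.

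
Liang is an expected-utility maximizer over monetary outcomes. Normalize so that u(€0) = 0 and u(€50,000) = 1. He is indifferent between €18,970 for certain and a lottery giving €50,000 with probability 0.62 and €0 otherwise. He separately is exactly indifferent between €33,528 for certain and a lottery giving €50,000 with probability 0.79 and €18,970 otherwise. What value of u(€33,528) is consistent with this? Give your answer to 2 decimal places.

0.92

From the first indifference, u(€18,970) = 0.62·u(€50,000) + 0.38·u(€0) = 0.62·1 + 0.38·0 = 0.62.
Then u(€33,528) = 0.79·u(€50,000) + 0.21·u(€18,970) = 0.79·1.00 + 0.21·0.62 = 0.9202.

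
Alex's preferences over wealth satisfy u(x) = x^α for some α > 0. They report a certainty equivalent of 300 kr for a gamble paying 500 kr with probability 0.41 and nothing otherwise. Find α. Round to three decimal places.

α ≈ 1.745

Since u(0) = 0, the lottery's EU is 0.41·500^α.
Equating: 300^α = 0.41·500^α, i.e. 0.6000^α = 0.41.
α = ln(0.41) / ln(300/500) = -0.891598/-0.510826 ≈ 1.745.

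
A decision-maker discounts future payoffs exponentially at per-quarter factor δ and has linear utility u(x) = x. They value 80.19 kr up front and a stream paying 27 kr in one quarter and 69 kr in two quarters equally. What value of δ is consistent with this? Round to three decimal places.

Present value of the stream is 27·δ + 69·δ². Indifference gives 27δ + 69δ² = 80.19.
So 69δ² + 27δ − 80.19 = 0.
By the quadratic formula (taking the positive root), δ = (−27 + √22861.44) / 138 ≈ 0.900.

δ ≈ 0.900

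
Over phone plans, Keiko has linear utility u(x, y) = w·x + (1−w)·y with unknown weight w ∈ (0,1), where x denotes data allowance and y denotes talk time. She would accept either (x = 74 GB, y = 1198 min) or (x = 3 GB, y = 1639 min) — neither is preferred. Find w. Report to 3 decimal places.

Indifference: w·74 + (1−w)·1198 = w·3 + (1−w)·1639.
Rearranging, 71·w − 441·(1−w) = 0.
Hence w = 441/(71+441) = 441/512 = 0.861.

w = 0.861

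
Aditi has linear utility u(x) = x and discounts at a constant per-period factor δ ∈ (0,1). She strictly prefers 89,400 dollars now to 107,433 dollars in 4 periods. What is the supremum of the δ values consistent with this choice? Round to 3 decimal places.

The preference means 89400 > δ^4·107433.
Hence δ^4 < 89400/107433 = 0.83215, and x ↦ x^(1/4) is increasing on (0,∞).
δ < (89400/107433)^(1/4) ≈ 0.955.

δ < 0.955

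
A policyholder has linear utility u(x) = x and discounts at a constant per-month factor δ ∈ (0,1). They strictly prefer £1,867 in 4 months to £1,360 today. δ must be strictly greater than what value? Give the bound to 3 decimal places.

The preference means 1360 < δ^4·1867.
Dividing by 1867: δ^4 > 0.72844. Both sides are positive, so the 4th root keeps the direction.
δ > (1360/1867)^(1/4) ≈ 0.924.

δ > 0.924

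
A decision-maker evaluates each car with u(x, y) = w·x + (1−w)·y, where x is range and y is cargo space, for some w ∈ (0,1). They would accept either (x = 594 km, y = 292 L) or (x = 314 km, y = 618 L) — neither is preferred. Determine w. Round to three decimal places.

w = 0.538

Indifference: w·594 + (1−w)·292 = w·314 + (1−w)·618.
Rearranging, 280·w − 326·(1−w) = 0.
The marginal rate of substitution is 326/280, so w = 326/(280+326) = 0.538.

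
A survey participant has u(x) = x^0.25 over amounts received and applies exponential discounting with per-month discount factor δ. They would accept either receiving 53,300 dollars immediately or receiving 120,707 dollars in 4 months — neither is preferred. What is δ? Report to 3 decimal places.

Equating discounted utilities: u(53300) = δ^4·u(120707) ⇒ δ^4 = u(53300)/u(120707).
Since u(x) = x^0.25, δ^4 = (53300/120707)^0.25 = 0.44157^0.25 = 0.81517.
So δ = 0.81517^(1/4) ≈ 0.950.

δ ≈ 0.950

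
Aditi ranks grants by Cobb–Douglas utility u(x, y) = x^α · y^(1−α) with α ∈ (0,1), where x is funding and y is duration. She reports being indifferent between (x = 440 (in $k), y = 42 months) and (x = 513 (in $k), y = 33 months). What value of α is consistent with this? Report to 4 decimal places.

α ≈ 0.6111

Set the two utilities equal: 440^α·42^(1−α) = 513^α·33^(1−α).
Taking logs: α·ln 440 + (1−α)·ln 42 = α·ln 513 + (1−α)·ln 33, i.e. α·-0.1535011 = (1−α)·-0.2411621.
Thus α·(-0.3946632) = -0.2411621, so α = -0.2411621/-0.3946632 ≈ 0.6111.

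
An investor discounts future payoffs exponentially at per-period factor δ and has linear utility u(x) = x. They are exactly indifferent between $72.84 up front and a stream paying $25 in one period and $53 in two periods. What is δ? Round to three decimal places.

δ ≈ 0.960

Present value of the stream is 25·δ + 53·δ². Indifference gives 25δ + 53δ² = 72.84.
Rearranged: 53δ² + 25δ − 72.84 = 0.
The positive root is δ = [−25 + √(25² + 4·53·72.84)] / (2·53) = (−25 + 126.756)/106 ≈ 0.960.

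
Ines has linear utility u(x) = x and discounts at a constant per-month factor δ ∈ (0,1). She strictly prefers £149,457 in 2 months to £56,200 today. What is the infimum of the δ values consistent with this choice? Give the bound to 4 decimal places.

Under u(x) = x this choice says 56200 < δ^2·149457.
So δ^2 > 56200/149457 = 0.37603; taking the square root of both positive sides preserves the inequality.
δ > (56200/149457)^(1/2) ≈ 0.6132.

δ > 0.6132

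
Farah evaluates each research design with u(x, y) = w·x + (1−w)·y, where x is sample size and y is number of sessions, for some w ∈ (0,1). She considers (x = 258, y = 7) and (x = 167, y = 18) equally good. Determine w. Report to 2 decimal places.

Equating utilities: w·258 + (1−w)·7 = w·167 + (1−w)·18.
Rearranging, 91·w − 11·(1−w) = 0.
So w/(1−w) = 11/91 = 0.1209, giving w = 11/(91+11) = 0.11.

w = 0.11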